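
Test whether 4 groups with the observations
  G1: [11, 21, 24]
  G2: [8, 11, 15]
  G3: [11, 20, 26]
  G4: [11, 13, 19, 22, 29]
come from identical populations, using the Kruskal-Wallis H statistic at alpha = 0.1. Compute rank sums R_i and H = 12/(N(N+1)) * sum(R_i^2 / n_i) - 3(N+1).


Step 1: Combine all N = 14 observations and assign midranks.
sorted (value, group, rank): (8,G2,1), (11,G1,3.5), (11,G2,3.5), (11,G3,3.5), (11,G4,3.5), (13,G4,6), (15,G2,7), (19,G4,8), (20,G3,9), (21,G1,10), (22,G4,11), (24,G1,12), (26,G3,13), (29,G4,14)
Step 2: Sum ranks within each group.
R_1 = 25.5 (n_1 = 3)
R_2 = 11.5 (n_2 = 3)
R_3 = 25.5 (n_3 = 3)
R_4 = 42.5 (n_4 = 5)
Step 3: H = 12/(N(N+1)) * sum(R_i^2/n_i) - 3(N+1)
     = 12/(14*15) * (25.5^2/3 + 11.5^2/3 + 25.5^2/3 + 42.5^2/5) - 3*15
     = 0.057143 * 838.833 - 45
     = 2.933333.
Step 4: Ties present; correction factor C = 1 - 60/(14^3 - 14) = 0.978022. Corrected H = 2.933333 / 0.978022 = 2.999251.
Step 5: Under H0, H ~ chi^2(3); p-value = 0.391741.
Step 6: alpha = 0.1. fail to reject H0.

H = 2.9993, df = 3, p = 0.391741, fail to reject H0.


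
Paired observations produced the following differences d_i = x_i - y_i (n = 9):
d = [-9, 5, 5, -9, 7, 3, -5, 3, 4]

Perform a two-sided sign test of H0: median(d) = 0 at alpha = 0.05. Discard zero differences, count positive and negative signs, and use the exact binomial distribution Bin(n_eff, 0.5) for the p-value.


Step 1: Discard zero differences. Original n = 9; n_eff = number of nonzero differences = 9.
Nonzero differences (with sign): -9, +5, +5, -9, +7, +3, -5, +3, +4
Step 2: Count signs: positive = 6, negative = 3.
Step 3: Under H0: P(positive) = 0.5, so the number of positives S ~ Bin(9, 0.5).
Step 4: Two-sided exact p-value = sum of Bin(9,0.5) probabilities at or below the observed probability = 0.507812.
Step 5: alpha = 0.05. fail to reject H0.

n_eff = 9, pos = 6, neg = 3, p = 0.507812, fail to reject H0.


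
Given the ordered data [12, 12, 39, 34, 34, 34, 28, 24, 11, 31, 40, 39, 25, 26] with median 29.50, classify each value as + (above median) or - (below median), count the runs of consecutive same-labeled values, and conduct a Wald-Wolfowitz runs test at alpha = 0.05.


Step 1: Compute median = 29.50; label A = above, B = below.
Labels in order: BBAAAABBBAAABB  (n_A = 7, n_B = 7)
Step 2: Count runs R = 5.
Step 3: Under H0 (random ordering), E[R] = 2*n_A*n_B/(n_A+n_B) + 1 = 2*7*7/14 + 1 = 8.0000.
        Var[R] = 2*n_A*n_B*(2*n_A*n_B - n_A - n_B) / ((n_A+n_B)^2 * (n_A+n_B-1)) = 8232/2548 = 3.2308.
        SD[R] = 1.7974.
Step 4: Continuity-corrected z = (R + 0.5 - E[R]) / SD[R] = (5 + 0.5 - 8.0000) / 1.7974 = -1.3909.
Step 5: Two-sided p-value via normal approximation = 2*(1 - Phi(|z|)) = 0.164264.
Step 6: alpha = 0.05. fail to reject H0.

R = 5, z = -1.3909, p = 0.164264, fail to reject H0.


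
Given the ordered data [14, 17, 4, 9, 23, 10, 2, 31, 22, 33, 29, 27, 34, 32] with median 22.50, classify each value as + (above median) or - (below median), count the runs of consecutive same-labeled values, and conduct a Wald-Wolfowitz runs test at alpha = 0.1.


Step 1: Compute median = 22.50; label A = above, B = below.
Labels in order: BBBBABBABAAAAA  (n_A = 7, n_B = 7)
Step 2: Count runs R = 6.
Step 3: Under H0 (random ordering), E[R] = 2*n_A*n_B/(n_A+n_B) + 1 = 2*7*7/14 + 1 = 8.0000.
        Var[R] = 2*n_A*n_B*(2*n_A*n_B - n_A - n_B) / ((n_A+n_B)^2 * (n_A+n_B-1)) = 8232/2548 = 3.2308.
        SD[R] = 1.7974.
Step 4: Continuity-corrected z = (R + 0.5 - E[R]) / SD[R] = (6 + 0.5 - 8.0000) / 1.7974 = -0.8345.
Step 5: Two-sided p-value via normal approximation = 2*(1 - Phi(|z|)) = 0.403986.
Step 6: alpha = 0.1. fail to reject H0.

R = 6, z = -0.8345, p = 0.403986, fail to reject H0.


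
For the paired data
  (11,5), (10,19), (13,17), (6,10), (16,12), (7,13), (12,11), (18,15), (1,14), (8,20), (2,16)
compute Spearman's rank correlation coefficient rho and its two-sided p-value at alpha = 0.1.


Step 1: Rank x and y separately (midranks; no ties here).
rank(x): 11->7, 10->6, 13->9, 6->3, 16->10, 7->4, 12->8, 18->11, 1->1, 8->5, 2->2
rank(y): 5->1, 19->10, 17->9, 10->2, 12->4, 13->5, 11->3, 15->7, 14->6, 20->11, 16->8
Step 2: d_i = R_x(i) - R_y(i); compute d_i^2.
  (7-1)^2=36, (6-10)^2=16, (9-9)^2=0, (3-2)^2=1, (10-4)^2=36, (4-5)^2=1, (8-3)^2=25, (11-7)^2=16, (1-6)^2=25, (5-11)^2=36, (2-8)^2=36
sum(d^2) = 228.
Step 3: rho = 1 - 6*228 / (11*(11^2 - 1)) = 1 - 1368/1320 = -0.036364.
Step 4: Under H0, t = rho * sqrt((n-2)/(1-rho^2)) = -0.1092 ~ t(9).
Step 5: Two-sided p-value from the t-distribution with 9 df = 0.915468.
Step 6: alpha = 0.1. fail to reject H0.

rho = -0.0364, p = 0.915468, fail to reject H0 at alpha = 0.1.


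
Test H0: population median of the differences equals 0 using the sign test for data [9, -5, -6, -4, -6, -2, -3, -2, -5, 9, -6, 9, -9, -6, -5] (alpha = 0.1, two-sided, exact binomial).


Step 1: Discard zero differences. Original n = 15; n_eff = number of nonzero differences = 15.
Nonzero differences (with sign): +9, -5, -6, -4, -6, -2, -3, -2, -5, +9, -6, +9, -9, -6, -5
Step 2: Count signs: positive = 3, negative = 12.
Step 3: Under H0: P(positive) = 0.5, so the number of positives S ~ Bin(15, 0.5).
Step 4: Two-sided exact p-value = sum of Bin(15,0.5) probabilities at or below the observed probability = 0.035156.
Step 5: alpha = 0.1. reject H0.

n_eff = 15, pos = 3, neg = 12, p = 0.035156, reject H0.


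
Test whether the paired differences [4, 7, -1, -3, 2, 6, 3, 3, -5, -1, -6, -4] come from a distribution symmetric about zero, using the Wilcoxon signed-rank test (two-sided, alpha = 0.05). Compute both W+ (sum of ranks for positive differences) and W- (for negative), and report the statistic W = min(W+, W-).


Step 1: Drop any zero differences (none here) and take |d_i|.
|d| = [4, 7, 1, 3, 2, 6, 3, 3, 5, 1, 6, 4]
Step 2: Midrank |d_i| (ties get averaged ranks).
ranks: |4|->7.5, |7|->12, |1|->1.5, |3|->5, |2|->3, |6|->10.5, |3|->5, |3|->5, |5|->9, |1|->1.5, |6|->10.5, |4|->7.5
Step 3: Attach original signs; sum ranks with positive sign and with negative sign.
W+ = 7.5 + 12 + 3 + 10.5 + 5 + 5 = 43
W- = 1.5 + 5 + 9 + 1.5 + 10.5 + 7.5 = 35
(Check: W+ + W- = 78 should equal n(n+1)/2 = 78.)
Step 4: Test statistic W = min(W+, W-) = 35.
Step 5: Ties in |d|, so use the tie-corrected normal approximation.
        E[W] = n(n+1)/4 = 12*13/4 = 39.
        Tie groups: |d|=1 (t=2), |d|=3 (t=3), |d|=4 (t=2), |d|=6 (t=2); sum(t^3 - t) = 42.
        Var[W] = n(n+1)(2n+1)/24 - sum(t^3-t)/48 = 3900/24 - 42/48 = 161.625.
        z = (W - E[W]) / sqrt(Var[W]) = (35 - 39) / 12.7132 = -0.3146.
        Two-sided p = 2*Phi(z) = 0.753040.
Step 6: alpha = 0.05. fail to reject H0.

W+ = 43, W- = 35, W = min = 35, p = 0.753040, fail to reject H0.


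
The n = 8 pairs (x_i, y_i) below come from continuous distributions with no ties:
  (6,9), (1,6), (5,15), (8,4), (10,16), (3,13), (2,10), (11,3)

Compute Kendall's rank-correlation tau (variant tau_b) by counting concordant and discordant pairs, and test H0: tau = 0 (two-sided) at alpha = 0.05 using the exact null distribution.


Step 1: Enumerate the 28 unordered pairs (i,j) with i<j and classify each by sign(x_j-x_i) * sign(y_j-y_i).
  (1,2):dx=-5,dy=-3->C; (1,3):dx=-1,dy=+6->D; (1,4):dx=+2,dy=-5->D; (1,5):dx=+4,dy=+7->C
  (1,6):dx=-3,dy=+4->D; (1,7):dx=-4,dy=+1->D; (1,8):dx=+5,dy=-6->D; (2,3):dx=+4,dy=+9->C
  (2,4):dx=+7,dy=-2->D; (2,5):dx=+9,dy=+10->C; (2,6):dx=+2,dy=+7->C; (2,7):dx=+1,dy=+4->C
  (2,8):dx=+10,dy=-3->D; (3,4):dx=+3,dy=-11->D; (3,5):dx=+5,dy=+1->C; (3,6):dx=-2,dy=-2->C
  (3,7):dx=-3,dy=-5->C; (3,8):dx=+6,dy=-12->D; (4,5):dx=+2,dy=+12->C; (4,6):dx=-5,dy=+9->D
  (4,7):dx=-6,dy=+6->D; (4,8):dx=+3,dy=-1->D; (5,6):dx=-7,dy=-3->C; (5,7):dx=-8,dy=-6->C
  (5,8):dx=+1,dy=-13->D; (6,7):dx=-1,dy=-3->C; (6,8):dx=+8,dy=-10->D; (7,8):dx=+9,dy=-7->D
Step 2: C = 13, D = 15, total pairs = 28.
Step 3: tau = (C - D)/(n(n-1)/2) = (13 - 15)/28 = -0.071429.
Step 4: Exact two-sided p-value (enumerate n! = 40320 permutations of y under H0): p = 0.904861.
Step 5: alpha = 0.05. fail to reject H0.

tau_b = -0.0714 (C=13, D=15), p = 0.904861, fail to reject H0.


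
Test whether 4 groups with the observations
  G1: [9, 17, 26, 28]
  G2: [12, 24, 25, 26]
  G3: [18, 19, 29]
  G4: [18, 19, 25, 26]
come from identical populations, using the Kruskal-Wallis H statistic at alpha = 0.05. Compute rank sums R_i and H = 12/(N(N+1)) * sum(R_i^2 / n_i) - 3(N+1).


Step 1: Combine all N = 15 observations and assign midranks.
sorted (value, group, rank): (9,G1,1), (12,G2,2), (17,G1,3), (18,G3,4.5), (18,G4,4.5), (19,G3,6.5), (19,G4,6.5), (24,G2,8), (25,G2,9.5), (25,G4,9.5), (26,G1,12), (26,G2,12), (26,G4,12), (28,G1,14), (29,G3,15)
Step 2: Sum ranks within each group.
R_1 = 30 (n_1 = 4)
R_2 = 31.5 (n_2 = 4)
R_3 = 26 (n_3 = 3)
R_4 = 32.5 (n_4 = 4)
Step 3: H = 12/(N(N+1)) * sum(R_i^2/n_i) - 3(N+1)
     = 12/(15*16) * (30^2/4 + 31.5^2/4 + 26^2/3 + 32.5^2/4) - 3*16
     = 0.050000 * 962.458 - 48
     = 0.122917.
Step 4: Ties present; correction factor C = 1 - 42/(15^3 - 15) = 0.987500. Corrected H = 0.122917 / 0.987500 = 0.124473.
Step 5: Under H0, H ~ chi^2(3); p-value = 0.988747.
Step 6: alpha = 0.05. fail to reject H0.

H = 0.1245, df = 3, p = 0.988747, fail to reject H0.


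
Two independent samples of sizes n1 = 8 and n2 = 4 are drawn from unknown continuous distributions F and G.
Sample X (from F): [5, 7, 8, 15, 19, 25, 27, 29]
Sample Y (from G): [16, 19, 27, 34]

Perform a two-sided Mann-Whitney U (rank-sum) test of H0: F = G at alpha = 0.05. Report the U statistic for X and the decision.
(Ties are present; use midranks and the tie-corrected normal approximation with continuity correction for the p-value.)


Step 1: Combine and sort all 12 observations; assign midranks.
sorted (value, group): (5,X), (7,X), (8,X), (15,X), (16,Y), (19,X), (19,Y), (25,X), (27,X), (27,Y), (29,X), (34,Y)
ranks: 5->1, 7->2, 8->3, 15->4, 16->5, 19->6.5, 19->6.5, 25->8, 27->9.5, 27->9.5, 29->11, 34->12
Step 2: Rank sum for X: R1 = 1 + 2 + 3 + 4 + 6.5 + 8 + 9.5 + 11 = 45.
Step 3: U_X = R1 - n1(n1+1)/2 = 45 - 8*9/2 = 45 - 36 = 9.
       U_Y = n1*n2 - U_X = 32 - 9 = 23.
Step 4: Ties are present, so use the tie-corrected normal approximation (with continuity correction) for the p-value.
Step 5: p-value = 0.267926; compare to alpha = 0.05. fail to reject H0.

U_X = 9, p = 0.267926, fail to reject H0 at alpha = 0.05.


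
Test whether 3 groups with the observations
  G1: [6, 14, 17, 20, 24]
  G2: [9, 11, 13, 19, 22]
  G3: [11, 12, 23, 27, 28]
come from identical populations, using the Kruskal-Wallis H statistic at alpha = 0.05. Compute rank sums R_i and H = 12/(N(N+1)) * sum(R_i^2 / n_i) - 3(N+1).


Step 1: Combine all N = 15 observations and assign midranks.
sorted (value, group, rank): (6,G1,1), (9,G2,2), (11,G2,3.5), (11,G3,3.5), (12,G3,5), (13,G2,6), (14,G1,7), (17,G1,8), (19,G2,9), (20,G1,10), (22,G2,11), (23,G3,12), (24,G1,13), (27,G3,14), (28,G3,15)
Step 2: Sum ranks within each group.
R_1 = 39 (n_1 = 5)
R_2 = 31.5 (n_2 = 5)
R_3 = 49.5 (n_3 = 5)
Step 3: H = 12/(N(N+1)) * sum(R_i^2/n_i) - 3(N+1)
     = 12/(15*16) * (39^2/5 + 31.5^2/5 + 49.5^2/5) - 3*16
     = 0.050000 * 992.7 - 48
     = 1.635000.
Step 4: Ties present; correction factor C = 1 - 6/(15^3 - 15) = 0.998214. Corrected H = 1.635000 / 0.998214 = 1.637925.
Step 5: Under H0, H ~ chi^2(2); p-value = 0.440889.
Step 6: alpha = 0.05. fail to reject H0.

H = 1.6379, df = 2, p = 0.440889, fail to reject H0.


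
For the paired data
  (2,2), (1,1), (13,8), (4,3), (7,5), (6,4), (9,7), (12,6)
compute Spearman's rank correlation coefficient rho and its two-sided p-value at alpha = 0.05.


Step 1: Rank x and y separately (midranks; no ties here).
rank(x): 2->2, 1->1, 13->8, 4->3, 7->5, 6->4, 9->6, 12->7
rank(y): 2->2, 1->1, 8->8, 3->3, 5->5, 4->4, 7->7, 6->6
Step 2: d_i = R_x(i) - R_y(i); compute d_i^2.
  (2-2)^2=0, (1-1)^2=0, (8-8)^2=0, (3-3)^2=0, (5-5)^2=0, (4-4)^2=0, (6-7)^2=1, (7-6)^2=1
sum(d^2) = 2.
Step 3: rho = 1 - 6*2 / (8*(8^2 - 1)) = 1 - 12/504 = 0.976190.
Step 4: Under H0, t = rho * sqrt((n-2)/(1-rho^2)) = 11.0235 ~ t(6).
Step 5: Two-sided p-value from the t-distribution with 6 df = 0.000033.
Step 6: alpha = 0.05. reject H0.

rho = 0.9762, p = 0.000033, reject H0 at alpha = 0.05.


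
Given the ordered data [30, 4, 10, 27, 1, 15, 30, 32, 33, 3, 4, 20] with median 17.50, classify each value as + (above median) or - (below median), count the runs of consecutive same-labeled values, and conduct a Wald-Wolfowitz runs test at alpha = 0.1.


Step 1: Compute median = 17.50; label A = above, B = below.
Labels in order: ABBABBAAABBA  (n_A = 6, n_B = 6)
Step 2: Count runs R = 7.
Step 3: Under H0 (random ordering), E[R] = 2*n_A*n_B/(n_A+n_B) + 1 = 2*6*6/12 + 1 = 7.0000.
        Var[R] = 2*n_A*n_B*(2*n_A*n_B - n_A - n_B) / ((n_A+n_B)^2 * (n_A+n_B-1)) = 4320/1584 = 2.7273.
        SD[R] = 1.6514.
Step 4: R = E[R], so z = 0 with no continuity correction.
Step 5: Two-sided p-value via normal approximation = 2*(1 - Phi(|z|)) = 1.000000.
Step 6: alpha = 0.1. fail to reject H0.

R = 7, z = 0.0000, p = 1.000000, fail to reject H0.


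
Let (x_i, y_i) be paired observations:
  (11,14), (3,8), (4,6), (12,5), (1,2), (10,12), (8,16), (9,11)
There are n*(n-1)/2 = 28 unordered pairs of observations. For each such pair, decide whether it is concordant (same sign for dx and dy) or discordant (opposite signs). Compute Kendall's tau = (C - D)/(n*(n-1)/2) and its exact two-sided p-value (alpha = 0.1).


Step 1: Enumerate the 28 unordered pairs (i,j) with i<j and classify each by sign(x_j-x_i) * sign(y_j-y_i).
  (1,2):dx=-8,dy=-6->C; (1,3):dx=-7,dy=-8->C; (1,4):dx=+1,dy=-9->D; (1,5):dx=-10,dy=-12->C
  (1,6):dx=-1,dy=-2->C; (1,7):dx=-3,dy=+2->D; (1,8):dx=-2,dy=-3->C; (2,3):dx=+1,dy=-2->D
  (2,4):dx=+9,dy=-3->D; (2,5):dx=-2,dy=-6->C; (2,6):dx=+7,dy=+4->C; (2,7):dx=+5,dy=+8->C
  (2,8):dx=+6,dy=+3->C; (3,4):dx=+8,dy=-1->D; (3,5):dx=-3,dy=-4->C; (3,6):dx=+6,dy=+6->C
  (3,7):dx=+4,dy=+10->C; (3,8):dx=+5,dy=+5->C; (4,5):dx=-11,dy=-3->C; (4,6):dx=-2,dy=+7->D
  (4,7):dx=-4,dy=+11->D; (4,8):dx=-3,dy=+6->D; (5,6):dx=+9,dy=+10->C; (5,7):dx=+7,dy=+14->C
  (5,8):dx=+8,dy=+9->C; (6,7):dx=-2,dy=+4->D; (6,8):dx=-1,dy=-1->C; (7,8):dx=+1,dy=-5->D
Step 2: C = 18, D = 10, total pairs = 28.
Step 3: tau = (C - D)/(n(n-1)/2) = (18 - 10)/28 = 0.285714.
Step 4: Exact two-sided p-value (enumerate n! = 40320 permutations of y under H0): p = 0.398760.
Step 5: alpha = 0.1. fail to reject H0.

tau_b = 0.2857 (C=18, D=10), p = 0.398760, fail to reject H0.


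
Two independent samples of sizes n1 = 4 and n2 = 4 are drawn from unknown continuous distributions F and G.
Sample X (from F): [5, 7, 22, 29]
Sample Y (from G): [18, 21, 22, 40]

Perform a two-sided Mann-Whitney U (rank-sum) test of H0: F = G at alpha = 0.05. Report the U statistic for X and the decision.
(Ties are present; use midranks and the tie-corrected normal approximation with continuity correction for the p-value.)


Step 1: Combine and sort all 8 observations; assign midranks.
sorted (value, group): (5,X), (7,X), (18,Y), (21,Y), (22,X), (22,Y), (29,X), (40,Y)
ranks: 5->1, 7->2, 18->3, 21->4, 22->5.5, 22->5.5, 29->7, 40->8
Step 2: Rank sum for X: R1 = 1 + 2 + 5.5 + 7 = 15.5.
Step 3: U_X = R1 - n1(n1+1)/2 = 15.5 - 4*5/2 = 15.5 - 10 = 5.5.
       U_Y = n1*n2 - U_X = 16 - 5.5 = 10.5.
Step 4: Ties are present, so use the tie-corrected normal approximation (with continuity correction) for the p-value.
Step 5: p-value = 0.561363; compare to alpha = 0.05. fail to reject H0.

U_X = 5.5, p = 0.561363, fail to reject H0 at alpha = 0.05.


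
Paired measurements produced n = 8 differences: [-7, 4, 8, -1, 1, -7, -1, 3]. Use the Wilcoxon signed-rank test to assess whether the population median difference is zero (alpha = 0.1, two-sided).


Step 1: Drop any zero differences (none here) and take |d_i|.
|d| = [7, 4, 8, 1, 1, 7, 1, 3]
Step 2: Midrank |d_i| (ties get averaged ranks).
ranks: |7|->6.5, |4|->5, |8|->8, |1|->2, |1|->2, |7|->6.5, |1|->2, |3|->4
Step 3: Attach original signs; sum ranks with positive sign and with negative sign.
W+ = 5 + 8 + 2 + 4 = 19
W- = 6.5 + 2 + 6.5 + 2 = 17
(Check: W+ + W- = 36 should equal n(n+1)/2 = 36.)
Step 4: Test statistic W = min(W+, W-) = 17.
Step 5: Ties in |d|, so use the tie-corrected normal approximation.
        E[W] = n(n+1)/4 = 8*9/4 = 18.
        Tie groups: |d|=1 (t=3), |d|=7 (t=2); sum(t^3 - t) = 30.
        Var[W] = n(n+1)(2n+1)/24 - sum(t^3-t)/48 = 1224/24 - 30/48 = 50.375.
        z = (W - E[W]) / sqrt(Var[W]) = (17 - 18) / 7.0975 = -0.1409.
        Two-sided p = 2*Phi(z) = 0.887954.
Step 6: alpha = 0.1. fail to reject H0.

W+ = 19, W- = 17, W = min = 17, p = 0.887954, fail to reject H0.


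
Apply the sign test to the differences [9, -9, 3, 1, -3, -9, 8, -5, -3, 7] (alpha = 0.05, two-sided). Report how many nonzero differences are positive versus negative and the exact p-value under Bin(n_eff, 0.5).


Step 1: Discard zero differences. Original n = 10; n_eff = number of nonzero differences = 10.
Nonzero differences (with sign): +9, -9, +3, +1, -3, -9, +8, -5, -3, +7
Step 2: Count signs: positive = 5, negative = 5.
Step 3: Under H0: P(positive) = 0.5, so the number of positives S ~ Bin(10, 0.5).
Step 4: Two-sided exact p-value = sum of Bin(10,0.5) probabilities at or below the observed probability = 1.000000.
Step 5: alpha = 0.05. fail to reject H0.

n_eff = 10, pos = 5, neg = 5, p = 1.000000, fail to reject H0.


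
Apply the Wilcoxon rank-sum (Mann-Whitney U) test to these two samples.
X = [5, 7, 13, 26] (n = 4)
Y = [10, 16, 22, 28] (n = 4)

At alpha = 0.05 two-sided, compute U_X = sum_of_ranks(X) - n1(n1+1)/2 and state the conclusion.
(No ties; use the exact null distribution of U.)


Step 1: Combine and sort all 8 observations; assign midranks.
sorted (value, group): (5,X), (7,X), (10,Y), (13,X), (16,Y), (22,Y), (26,X), (28,Y)
ranks: 5->1, 7->2, 10->3, 13->4, 16->5, 22->6, 26->7, 28->8
Step 2: Rank sum for X: R1 = 1 + 2 + 4 + 7 = 14.
Step 3: U_X = R1 - n1(n1+1)/2 = 14 - 4*5/2 = 14 - 10 = 4.
       U_Y = n1*n2 - U_X = 16 - 4 = 12.
Step 4: No ties, so the exact null distribution of U (based on enumerating the C(8,4) = 70 equally likely rank assignments) gives the two-sided p-value.
Step 5: p-value = 0.342857; compare to alpha = 0.05. fail to reject H0.

U_X = 4, p = 0.342857, fail to reject H0 at alpha = 0.05.


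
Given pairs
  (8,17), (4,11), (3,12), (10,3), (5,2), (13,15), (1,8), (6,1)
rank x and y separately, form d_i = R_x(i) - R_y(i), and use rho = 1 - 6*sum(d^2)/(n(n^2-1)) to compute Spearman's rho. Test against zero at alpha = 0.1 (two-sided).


Step 1: Rank x and y separately (midranks; no ties here).
rank(x): 8->6, 4->3, 3->2, 10->7, 5->4, 13->8, 1->1, 6->5
rank(y): 17->8, 11->5, 12->6, 3->3, 2->2, 15->7, 8->4, 1->1
Step 2: d_i = R_x(i) - R_y(i); compute d_i^2.
  (6-8)^2=4, (3-5)^2=4, (2-6)^2=16, (7-3)^2=16, (4-2)^2=4, (8-7)^2=1, (1-4)^2=9, (5-1)^2=16
sum(d^2) = 70.
Step 3: rho = 1 - 6*70 / (8*(8^2 - 1)) = 1 - 420/504 = 0.166667.
Step 4: Under H0, t = rho * sqrt((n-2)/(1-rho^2)) = 0.4140 ~ t(6).
Step 5: Two-sided p-value from the t-distribution with 6 df = 0.693239.
Step 6: alpha = 0.1. fail to reject H0.

rho = 0.1667, p = 0.693239, fail to reject H0 at alpha = 0.1.


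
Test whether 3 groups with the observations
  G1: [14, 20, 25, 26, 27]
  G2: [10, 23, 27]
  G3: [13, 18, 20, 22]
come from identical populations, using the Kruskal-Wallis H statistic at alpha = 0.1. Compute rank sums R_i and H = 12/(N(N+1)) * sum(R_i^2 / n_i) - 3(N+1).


Step 1: Combine all N = 12 observations and assign midranks.
sorted (value, group, rank): (10,G2,1), (13,G3,2), (14,G1,3), (18,G3,4), (20,G1,5.5), (20,G3,5.5), (22,G3,7), (23,G2,8), (25,G1,9), (26,G1,10), (27,G1,11.5), (27,G2,11.5)
Step 2: Sum ranks within each group.
R_1 = 39 (n_1 = 5)
R_2 = 20.5 (n_2 = 3)
R_3 = 18.5 (n_3 = 4)
Step 3: H = 12/(N(N+1)) * sum(R_i^2/n_i) - 3(N+1)
     = 12/(12*13) * (39^2/5 + 20.5^2/3 + 18.5^2/4) - 3*13
     = 0.076923 * 529.846 - 39
     = 1.757372.
Step 4: Ties present; correction factor C = 1 - 12/(12^3 - 12) = 0.993007. Corrected H = 1.757372 / 0.993007 = 1.769748.
Step 5: Under H0, H ~ chi^2(2); p-value = 0.412766.
Step 6: alpha = 0.1. fail to reject H0.

H = 1.7697, df = 2, p = 0.412766, fail to reject H0.


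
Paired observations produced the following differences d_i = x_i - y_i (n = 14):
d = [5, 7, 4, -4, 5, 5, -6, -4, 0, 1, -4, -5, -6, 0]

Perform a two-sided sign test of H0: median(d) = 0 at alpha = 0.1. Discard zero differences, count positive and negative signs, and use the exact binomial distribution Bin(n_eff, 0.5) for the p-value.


Step 1: Discard zero differences. Original n = 14; n_eff = number of nonzero differences = 12.
Nonzero differences (with sign): +5, +7, +4, -4, +5, +5, -6, -4, +1, -4, -5, -6
Step 2: Count signs: positive = 6, negative = 6.
Step 3: Under H0: P(positive) = 0.5, so the number of positives S ~ Bin(12, 0.5).
Step 4: Two-sided exact p-value = sum of Bin(12,0.5) probabilities at or below the observed probability = 1.000000.
Step 5: alpha = 0.1. fail to reject H0.

n_eff = 12, pos = 6, neg = 6, p = 1.000000, fail to reject H0.


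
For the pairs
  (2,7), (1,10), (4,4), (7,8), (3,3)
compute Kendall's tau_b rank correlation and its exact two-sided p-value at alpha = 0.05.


Step 1: Enumerate the 10 unordered pairs (i,j) with i<j and classify each by sign(x_j-x_i) * sign(y_j-y_i).
  (1,2):dx=-1,dy=+3->D; (1,3):dx=+2,dy=-3->D; (1,4):dx=+5,dy=+1->C; (1,5):dx=+1,dy=-4->D
  (2,3):dx=+3,dy=-6->D; (2,4):dx=+6,dy=-2->D; (2,5):dx=+2,dy=-7->D; (3,4):dx=+3,dy=+4->C
  (3,5):dx=-1,dy=-1->C; (4,5):dx=-4,dy=-5->C
Step 2: C = 4, D = 6, total pairs = 10.
Step 3: tau = (C - D)/(n(n-1)/2) = (4 - 6)/10 = -0.200000.
Step 4: Exact two-sided p-value (enumerate n! = 120 permutations of y under H0): p = 0.816667.
Step 5: alpha = 0.05. fail to reject H0.

tau_b = -0.2000 (C=4, D=6), p = 0.816667, fail to reject H0.


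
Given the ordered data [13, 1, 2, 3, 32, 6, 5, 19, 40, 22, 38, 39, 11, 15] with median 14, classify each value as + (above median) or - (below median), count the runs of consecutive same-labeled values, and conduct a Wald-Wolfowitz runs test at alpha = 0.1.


Step 1: Compute median = 14; label A = above, B = below.
Labels in order: BBBBABBAAAAABA  (n_A = 7, n_B = 7)
Step 2: Count runs R = 6.
Step 3: Under H0 (random ordering), E[R] = 2*n_A*n_B/(n_A+n_B) + 1 = 2*7*7/14 + 1 = 8.0000.
        Var[R] = 2*n_A*n_B*(2*n_A*n_B - n_A - n_B) / ((n_A+n_B)^2 * (n_A+n_B-1)) = 8232/2548 = 3.2308.
        SD[R] = 1.7974.
Step 4: Continuity-corrected z = (R + 0.5 - E[R]) / SD[R] = (6 + 0.5 - 8.0000) / 1.7974 = -0.8345.
Step 5: Two-sided p-value via normal approximation = 2*(1 - Phi(|z|)) = 0.403986.
Step 6: alpha = 0.1. fail to reject H0.

R = 6, z = -0.8345, p = 0.403986, fail to reject H0.


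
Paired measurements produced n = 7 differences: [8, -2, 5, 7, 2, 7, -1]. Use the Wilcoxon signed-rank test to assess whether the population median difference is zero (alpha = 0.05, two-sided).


Step 1: Drop any zero differences (none here) and take |d_i|.
|d| = [8, 2, 5, 7, 2, 7, 1]
Step 2: Midrank |d_i| (ties get averaged ranks).
ranks: |8|->7, |2|->2.5, |5|->4, |7|->5.5, |2|->2.5, |7|->5.5, |1|->1
Step 3: Attach original signs; sum ranks with positive sign and with negative sign.
W+ = 7 + 4 + 5.5 + 2.5 + 5.5 = 24.5
W- = 2.5 + 1 = 3.5
(Check: W+ + W- = 28 should equal n(n+1)/2 = 28.)
Step 4: Test statistic W = min(W+, W-) = 3.5.
Step 5: Ties in |d|, so use the tie-corrected normal approximation.
        E[W] = n(n+1)/4 = 7*8/4 = 14.
        Tie groups: |d|=2 (t=2), |d|=7 (t=2); sum(t^3 - t) = 12.
        Var[W] = n(n+1)(2n+1)/24 - sum(t^3-t)/48 = 840/24 - 12/48 = 34.75.
        z = (W - E[W]) / sqrt(Var[W]) = (3.5 - 14) / 5.8949 = -1.7812.
        Two-sided p = 2*Phi(z) = 0.074880.
Step 6: alpha = 0.05. fail to reject H0.

W+ = 24.5, W- = 3.5, W = min = 3.5, p = 0.074880, fail to reject H0.


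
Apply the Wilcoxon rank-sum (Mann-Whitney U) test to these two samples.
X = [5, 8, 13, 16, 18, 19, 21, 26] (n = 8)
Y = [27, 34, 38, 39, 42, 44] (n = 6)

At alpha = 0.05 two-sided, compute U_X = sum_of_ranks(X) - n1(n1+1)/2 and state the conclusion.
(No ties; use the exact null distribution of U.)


Step 1: Combine and sort all 14 observations; assign midranks.
sorted (value, group): (5,X), (8,X), (13,X), (16,X), (18,X), (19,X), (21,X), (26,X), (27,Y), (34,Y), (38,Y), (39,Y), (42,Y), (44,Y)
ranks: 5->1, 8->2, 13->3, 16->4, 18->5, 19->6, 21->7, 26->8, 27->9, 34->10, 38->11, 39->12, 42->13, 44->14
Step 2: Rank sum for X: R1 = 1 + 2 + 3 + 4 + 5 + 6 + 7 + 8 = 36.
Step 3: U_X = R1 - n1(n1+1)/2 = 36 - 8*9/2 = 36 - 36 = 0.
       U_Y = n1*n2 - U_X = 48 - 0 = 48.
Step 4: No ties, so the exact null distribution of U (based on enumerating the C(14,8) = 3003 equally likely rank assignments) gives the two-sided p-value.
Step 5: p-value = 0.000666; compare to alpha = 0.05. reject H0.

U_X = 0, p = 0.000666, reject H0 at alpha = 0.05.


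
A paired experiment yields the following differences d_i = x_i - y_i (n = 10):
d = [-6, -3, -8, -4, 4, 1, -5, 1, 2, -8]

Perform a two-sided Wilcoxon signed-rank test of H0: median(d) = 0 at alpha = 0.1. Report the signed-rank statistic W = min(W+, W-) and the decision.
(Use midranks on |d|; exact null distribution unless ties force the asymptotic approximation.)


Step 1: Drop any zero differences (none here) and take |d_i|.
|d| = [6, 3, 8, 4, 4, 1, 5, 1, 2, 8]
Step 2: Midrank |d_i| (ties get averaged ranks).
ranks: |6|->8, |3|->4, |8|->9.5, |4|->5.5, |4|->5.5, |1|->1.5, |5|->7, |1|->1.5, |2|->3, |8|->9.5
Step 3: Attach original signs; sum ranks with positive sign and with negative sign.
W+ = 5.5 + 1.5 + 1.5 + 3 = 11.5
W- = 8 + 4 + 9.5 + 5.5 + 7 + 9.5 = 43.5
(Check: W+ + W- = 55 should equal n(n+1)/2 = 55.)
Step 4: Test statistic W = min(W+, W-) = 11.5.
Step 5: Ties in |d|, so use the tie-corrected normal approximation.
        E[W] = n(n+1)/4 = 10*11/4 = 27.5.
        Tie groups: |d|=1 (t=2), |d|=4 (t=2), |d|=8 (t=2); sum(t^3 - t) = 18.
        Var[W] = n(n+1)(2n+1)/24 - sum(t^3-t)/48 = 2310/24 - 18/48 = 95.875.
        z = (W - E[W]) / sqrt(Var[W]) = (11.5 - 27.5) / 9.7916 = -1.6341.
        Two-sided p = 2*Phi(z) = 0.102247.
Step 6: alpha = 0.1. fail to reject H0.

W+ = 11.5, W- = 43.5, W = min = 11.5, p = 0.102247, fail to reject H0.


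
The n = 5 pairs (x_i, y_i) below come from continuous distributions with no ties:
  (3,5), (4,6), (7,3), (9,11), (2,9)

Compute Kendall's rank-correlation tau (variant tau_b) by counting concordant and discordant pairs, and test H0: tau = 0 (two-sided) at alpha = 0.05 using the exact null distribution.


Step 1: Enumerate the 10 unordered pairs (i,j) with i<j and classify each by sign(x_j-x_i) * sign(y_j-y_i).
  (1,2):dx=+1,dy=+1->C; (1,3):dx=+4,dy=-2->D; (1,4):dx=+6,dy=+6->C; (1,5):dx=-1,dy=+4->D
  (2,3):dx=+3,dy=-3->D; (2,4):dx=+5,dy=+5->C; (2,5):dx=-2,dy=+3->D; (3,4):dx=+2,dy=+8->C
  (3,5):dx=-5,dy=+6->D; (4,5):dx=-7,dy=-2->C
Step 2: C = 5, D = 5, total pairs = 10.
Step 3: tau = (C - D)/(n(n-1)/2) = (5 - 5)/10 = 0.000000.
Step 4: Exact two-sided p-value (enumerate n! = 120 permutations of y under H0): p = 1.000000.
Step 5: alpha = 0.05. fail to reject H0.

tau_b = 0.0000 (C=5, D=5), p = 1.000000, fail to reject H0.


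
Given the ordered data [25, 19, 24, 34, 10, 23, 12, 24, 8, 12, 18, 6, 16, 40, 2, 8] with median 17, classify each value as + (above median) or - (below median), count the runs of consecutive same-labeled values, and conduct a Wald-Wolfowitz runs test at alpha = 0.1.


Step 1: Compute median = 17; label A = above, B = below.
Labels in order: AAAABABABBABBABB  (n_A = 8, n_B = 8)
Step 2: Count runs R = 10.
Step 3: Under H0 (random ordering), E[R] = 2*n_A*n_B/(n_A+n_B) + 1 = 2*8*8/16 + 1 = 9.0000.
        Var[R] = 2*n_A*n_B*(2*n_A*n_B - n_A - n_B) / ((n_A+n_B)^2 * (n_A+n_B-1)) = 14336/3840 = 3.7333.
        SD[R] = 1.9322.
Step 4: Continuity-corrected z = (R - 0.5 - E[R]) / SD[R] = (10 - 0.5 - 9.0000) / 1.9322 = 0.2588.
Step 5: Two-sided p-value via normal approximation = 2*(1 - Phi(|z|)) = 0.795809.
Step 6: alpha = 0.1. fail to reject H0.

R = 10, z = 0.2588, p = 0.795809, fail to reject H0.


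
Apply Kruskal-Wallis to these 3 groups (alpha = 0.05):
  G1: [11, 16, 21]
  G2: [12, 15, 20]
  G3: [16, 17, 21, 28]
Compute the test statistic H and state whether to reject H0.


Step 1: Combine all N = 10 observations and assign midranks.
sorted (value, group, rank): (11,G1,1), (12,G2,2), (15,G2,3), (16,G1,4.5), (16,G3,4.5), (17,G3,6), (20,G2,7), (21,G1,8.5), (21,G3,8.5), (28,G3,10)
Step 2: Sum ranks within each group.
R_1 = 14 (n_1 = 3)
R_2 = 12 (n_2 = 3)
R_3 = 29 (n_3 = 4)
Step 3: H = 12/(N(N+1)) * sum(R_i^2/n_i) - 3(N+1)
     = 12/(10*11) * (14^2/3 + 12^2/3 + 29^2/4) - 3*11
     = 0.109091 * 323.583 - 33
     = 2.300000.
Step 4: Ties present; correction factor C = 1 - 12/(10^3 - 10) = 0.987879. Corrected H = 2.300000 / 0.987879 = 2.328221.
Step 5: Under H0, H ~ chi^2(2); p-value = 0.312200.
Step 6: alpha = 0.05. fail to reject H0.

H = 2.3282, df = 2, p = 0.312200, fail to reject H0.


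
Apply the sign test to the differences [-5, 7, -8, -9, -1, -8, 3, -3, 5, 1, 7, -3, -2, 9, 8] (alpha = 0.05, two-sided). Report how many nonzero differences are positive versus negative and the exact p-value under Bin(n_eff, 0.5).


Step 1: Discard zero differences. Original n = 15; n_eff = number of nonzero differences = 15.
Nonzero differences (with sign): -5, +7, -8, -9, -1, -8, +3, -3, +5, +1, +7, -3, -2, +9, +8
Step 2: Count signs: positive = 7, negative = 8.
Step 3: Under H0: P(positive) = 0.5, so the number of positives S ~ Bin(15, 0.5).
Step 4: Two-sided exact p-value = sum of Bin(15,0.5) probabilities at or below the observed probability = 1.000000.
Step 5: alpha = 0.05. fail to reject H0.

n_eff = 15, pos = 7, neg = 8, p = 1.000000, fail to reject H0.


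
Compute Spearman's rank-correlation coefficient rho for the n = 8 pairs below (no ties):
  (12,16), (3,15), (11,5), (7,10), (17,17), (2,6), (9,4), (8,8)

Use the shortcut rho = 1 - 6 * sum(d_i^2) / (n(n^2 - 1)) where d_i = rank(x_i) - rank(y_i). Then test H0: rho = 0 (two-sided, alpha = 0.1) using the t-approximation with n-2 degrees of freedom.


Step 1: Rank x and y separately (midranks; no ties here).
rank(x): 12->7, 3->2, 11->6, 7->3, 17->8, 2->1, 9->5, 8->4
rank(y): 16->7, 15->6, 5->2, 10->5, 17->8, 6->3, 4->1, 8->4
Step 2: d_i = R_x(i) - R_y(i); compute d_i^2.
  (7-7)^2=0, (2-6)^2=16, (6-2)^2=16, (3-5)^2=4, (8-8)^2=0, (1-3)^2=4, (5-1)^2=16, (4-4)^2=0
sum(d^2) = 56.
Step 3: rho = 1 - 6*56 / (8*(8^2 - 1)) = 1 - 336/504 = 0.333333.
Step 4: Under H0, t = rho * sqrt((n-2)/(1-rho^2)) = 0.8660 ~ t(6).
Step 5: Two-sided p-value from the t-distribution with 6 df = 0.419753.
Step 6: alpha = 0.1. fail to reject H0.

rho = 0.3333, p = 0.419753, fail to reject H0 at alpha = 0.1.


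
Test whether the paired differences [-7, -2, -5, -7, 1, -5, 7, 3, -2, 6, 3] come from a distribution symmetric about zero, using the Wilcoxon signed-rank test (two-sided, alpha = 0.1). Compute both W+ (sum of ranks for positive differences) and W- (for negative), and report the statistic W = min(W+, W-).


Step 1: Drop any zero differences (none here) and take |d_i|.
|d| = [7, 2, 5, 7, 1, 5, 7, 3, 2, 6, 3]
Step 2: Midrank |d_i| (ties get averaged ranks).
ranks: |7|->10, |2|->2.5, |5|->6.5, |7|->10, |1|->1, |5|->6.5, |7|->10, |3|->4.5, |2|->2.5, |6|->8, |3|->4.5
Step 3: Attach original signs; sum ranks with positive sign and with negative sign.
W+ = 1 + 10 + 4.5 + 8 + 4.5 = 28
W- = 10 + 2.5 + 6.5 + 10 + 6.5 + 2.5 = 38
(Check: W+ + W- = 66 should equal n(n+1)/2 = 66.)
Step 4: Test statistic W = min(W+, W-) = 28.
Step 5: Ties in |d|, so use the tie-corrected normal approximation.
        E[W] = n(n+1)/4 = 11*12/4 = 33.
        Tie groups: |d|=2 (t=2), |d|=3 (t=2), |d|=5 (t=2), |d|=7 (t=3); sum(t^3 - t) = 42.
        Var[W] = n(n+1)(2n+1)/24 - sum(t^3-t)/48 = 3036/24 - 42/48 = 125.625.
        z = (W - E[W]) / sqrt(Var[W]) = (28 - 33) / 11.2083 = -0.4461.
        Two-sided p = 2*Phi(z) = 0.655525.
Step 6: alpha = 0.1. fail to reject H0.

W+ = 28, W- = 38, W = min = 28, p = 0.655525, fail to reject H0.


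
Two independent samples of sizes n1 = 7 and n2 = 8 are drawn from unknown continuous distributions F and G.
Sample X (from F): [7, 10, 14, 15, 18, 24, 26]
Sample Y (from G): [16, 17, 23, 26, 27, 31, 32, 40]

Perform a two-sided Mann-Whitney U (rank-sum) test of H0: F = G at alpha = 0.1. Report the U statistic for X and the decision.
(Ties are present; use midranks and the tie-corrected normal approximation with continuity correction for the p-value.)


Step 1: Combine and sort all 15 observations; assign midranks.
sorted (value, group): (7,X), (10,X), (14,X), (15,X), (16,Y), (17,Y), (18,X), (23,Y), (24,X), (26,X), (26,Y), (27,Y), (31,Y), (32,Y), (40,Y)
ranks: 7->1, 10->2, 14->3, 15->4, 16->5, 17->6, 18->7, 23->8, 24->9, 26->10.5, 26->10.5, 27->12, 31->13, 32->14, 40->15
Step 2: Rank sum for X: R1 = 1 + 2 + 3 + 4 + 7 + 9 + 10.5 = 36.5.
Step 3: U_X = R1 - n1(n1+1)/2 = 36.5 - 7*8/2 = 36.5 - 28 = 8.5.
       U_Y = n1*n2 - U_X = 56 - 8.5 = 47.5.
Step 4: Ties are present, so use the tie-corrected normal approximation (with continuity correction) for the p-value.
Step 5: p-value = 0.027751; compare to alpha = 0.1. reject H0.

U_X = 8.5, p = 0.027751, reject H0 at alpha = 0.1.


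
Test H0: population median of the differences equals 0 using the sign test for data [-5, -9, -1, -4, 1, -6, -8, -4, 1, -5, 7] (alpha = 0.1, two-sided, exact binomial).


Step 1: Discard zero differences. Original n = 11; n_eff = number of nonzero differences = 11.
Nonzero differences (with sign): -5, -9, -1, -4, +1, -6, -8, -4, +1, -5, +7
Step 2: Count signs: positive = 3, negative = 8.
Step 3: Under H0: P(positive) = 0.5, so the number of positives S ~ Bin(11, 0.5).
Step 4: Two-sided exact p-value = sum of Bin(11,0.5) probabilities at or below the observed probability = 0.226562.
Step 5: alpha = 0.1. fail to reject H0.

n_eff = 11, pos = 3, neg = 8, p = 0.226562, fail to reject H0.


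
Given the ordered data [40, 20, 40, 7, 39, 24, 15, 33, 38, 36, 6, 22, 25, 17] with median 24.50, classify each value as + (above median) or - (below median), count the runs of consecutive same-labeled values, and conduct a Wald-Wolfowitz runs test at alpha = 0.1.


Step 1: Compute median = 24.50; label A = above, B = below.
Labels in order: ABABABBAAABBAB  (n_A = 7, n_B = 7)
Step 2: Count runs R = 10.
Step 3: Under H0 (random ordering), E[R] = 2*n_A*n_B/(n_A+n_B) + 1 = 2*7*7/14 + 1 = 8.0000.
        Var[R] = 2*n_A*n_B*(2*n_A*n_B - n_A - n_B) / ((n_A+n_B)^2 * (n_A+n_B-1)) = 8232/2548 = 3.2308.
        SD[R] = 1.7974.
Step 4: Continuity-corrected z = (R - 0.5 - E[R]) / SD[R] = (10 - 0.5 - 8.0000) / 1.7974 = 0.8345.
Step 5: Two-sided p-value via normal approximation = 2*(1 - Phi(|z|)) = 0.403986.
Step 6: alpha = 0.1. fail to reject H0.

R = 10, z = 0.8345, p = 0.403986, fail to reject H0.


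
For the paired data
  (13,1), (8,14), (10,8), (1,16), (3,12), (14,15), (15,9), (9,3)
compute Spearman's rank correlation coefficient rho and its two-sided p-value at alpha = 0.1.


Step 1: Rank x and y separately (midranks; no ties here).
rank(x): 13->6, 8->3, 10->5, 1->1, 3->2, 14->7, 15->8, 9->4
rank(y): 1->1, 14->6, 8->3, 16->8, 12->5, 15->7, 9->4, 3->2
Step 2: d_i = R_x(i) - R_y(i); compute d_i^2.
  (6-1)^2=25, (3-6)^2=9, (5-3)^2=4, (1-8)^2=49, (2-5)^2=9, (7-7)^2=0, (8-4)^2=16, (4-2)^2=4
sum(d^2) = 116.
Step 3: rho = 1 - 6*116 / (8*(8^2 - 1)) = 1 - 696/504 = -0.380952.
Step 4: Under H0, t = rho * sqrt((n-2)/(1-rho^2)) = -1.0092 ~ t(6).
Step 5: Two-sided p-value from the t-distribution with 6 df = 0.351813.
Step 6: alpha = 0.1. fail to reject H0.

rho = -0.3810, p = 0.351813, fail to reject H0 at alpha = 0.1.


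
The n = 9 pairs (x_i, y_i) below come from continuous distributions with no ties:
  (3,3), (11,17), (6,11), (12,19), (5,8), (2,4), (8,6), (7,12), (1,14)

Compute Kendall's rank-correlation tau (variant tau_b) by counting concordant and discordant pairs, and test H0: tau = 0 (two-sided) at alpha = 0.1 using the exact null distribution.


Step 1: Enumerate the 36 unordered pairs (i,j) with i<j and classify each by sign(x_j-x_i) * sign(y_j-y_i).
  (1,2):dx=+8,dy=+14->C; (1,3):dx=+3,dy=+8->C; (1,4):dx=+9,dy=+16->C; (1,5):dx=+2,dy=+5->C
  (1,6):dx=-1,dy=+1->D; (1,7):dx=+5,dy=+3->C; (1,8):dx=+4,dy=+9->C; (1,9):dx=-2,dy=+11->D
  (2,3):dx=-5,dy=-6->C; (2,4):dx=+1,dy=+2->C; (2,5):dx=-6,dy=-9->C; (2,6):dx=-9,dy=-13->C
  (2,7):dx=-3,dy=-11->C; (2,8):dx=-4,dy=-5->C; (2,9):dx=-10,dy=-3->C; (3,4):dx=+6,dy=+8->C
  (3,5):dx=-1,dy=-3->C; (3,6):dx=-4,dy=-7->C; (3,7):dx=+2,dy=-5->D; (3,8):dx=+1,dy=+1->C
  (3,9):dx=-5,dy=+3->D; (4,5):dx=-7,dy=-11->C; (4,6):dx=-10,dy=-15->C; (4,7):dx=-4,dy=-13->C
  (4,8):dx=-5,dy=-7->C; (4,9):dx=-11,dy=-5->C; (5,6):dx=-3,dy=-4->C; (5,7):dx=+3,dy=-2->D
  (5,8):dx=+2,dy=+4->C; (5,9):dx=-4,dy=+6->D; (6,7):dx=+6,dy=+2->C; (6,8):dx=+5,dy=+8->C
  (6,9):dx=-1,dy=+10->D; (7,8):dx=-1,dy=+6->D; (7,9):dx=-7,dy=+8->D; (8,9):dx=-6,dy=+2->D
Step 2: C = 26, D = 10, total pairs = 36.
Step 3: tau = (C - D)/(n(n-1)/2) = (26 - 10)/36 = 0.444444.
Step 4: Exact two-sided p-value (enumerate n! = 362880 permutations of y under H0): p = 0.119439.
Step 5: alpha = 0.1. fail to reject H0.

tau_b = 0.4444 (C=26, D=10), p = 0.119439, fail to reject H0.


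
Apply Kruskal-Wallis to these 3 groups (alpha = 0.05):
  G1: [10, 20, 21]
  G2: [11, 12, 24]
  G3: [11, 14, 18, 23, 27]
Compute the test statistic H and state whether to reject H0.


Step 1: Combine all N = 11 observations and assign midranks.
sorted (value, group, rank): (10,G1,1), (11,G2,2.5), (11,G3,2.5), (12,G2,4), (14,G3,5), (18,G3,6), (20,G1,7), (21,G1,8), (23,G3,9), (24,G2,10), (27,G3,11)
Step 2: Sum ranks within each group.
R_1 = 16 (n_1 = 3)
R_2 = 16.5 (n_2 = 3)
R_3 = 33.5 (n_3 = 5)
Step 3: H = 12/(N(N+1)) * sum(R_i^2/n_i) - 3(N+1)
     = 12/(11*12) * (16^2/3 + 16.5^2/3 + 33.5^2/5) - 3*12
     = 0.090909 * 400.533 - 36
     = 0.412121.
Step 4: Ties present; correction factor C = 1 - 6/(11^3 - 11) = 0.995455. Corrected H = 0.412121 / 0.995455 = 0.414003.
Step 5: Under H0, H ~ chi^2(2); p-value = 0.813018.
Step 6: alpha = 0.05. fail to reject H0.

H = 0.4140, df = 2, p = 0.813018, fail to reject H0.


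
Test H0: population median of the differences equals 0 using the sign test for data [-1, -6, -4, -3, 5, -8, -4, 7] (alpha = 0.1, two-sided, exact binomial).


Step 1: Discard zero differences. Original n = 8; n_eff = number of nonzero differences = 8.
Nonzero differences (with sign): -1, -6, -4, -3, +5, -8, -4, +7
Step 2: Count signs: positive = 2, negative = 6.
Step 3: Under H0: P(positive) = 0.5, so the number of positives S ~ Bin(8, 0.5).
Step 4: Two-sided exact p-value = sum of Bin(8,0.5) probabilities at or below the observed probability = 0.289062.
Step 5: alpha = 0.1. fail to reject H0.

n_eff = 8, pos = 2, neg = 6, p = 0.289062, fail to reject H0.


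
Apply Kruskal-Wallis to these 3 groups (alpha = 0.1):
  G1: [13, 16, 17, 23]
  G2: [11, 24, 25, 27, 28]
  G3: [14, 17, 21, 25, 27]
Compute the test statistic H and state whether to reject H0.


Step 1: Combine all N = 14 observations and assign midranks.
sorted (value, group, rank): (11,G2,1), (13,G1,2), (14,G3,3), (16,G1,4), (17,G1,5.5), (17,G3,5.5), (21,G3,7), (23,G1,8), (24,G2,9), (25,G2,10.5), (25,G3,10.5), (27,G2,12.5), (27,G3,12.5), (28,G2,14)
Step 2: Sum ranks within each group.
R_1 = 19.5 (n_1 = 4)
R_2 = 47 (n_2 = 5)
R_3 = 38.5 (n_3 = 5)
Step 3: H = 12/(N(N+1)) * sum(R_i^2/n_i) - 3(N+1)
     = 12/(14*15) * (19.5^2/4 + 47^2/5 + 38.5^2/5) - 3*15
     = 0.057143 * 833.312 - 45
     = 2.617857.
Step 4: Ties present; correction factor C = 1 - 18/(14^3 - 14) = 0.993407. Corrected H = 2.617857 / 0.993407 = 2.635232.
Step 5: Under H0, H ~ chi^2(2); p-value = 0.267773.
Step 6: alpha = 0.1. fail to reject H0.

H = 2.6352, df = 2, p = 0.267773, fail to reject H0.


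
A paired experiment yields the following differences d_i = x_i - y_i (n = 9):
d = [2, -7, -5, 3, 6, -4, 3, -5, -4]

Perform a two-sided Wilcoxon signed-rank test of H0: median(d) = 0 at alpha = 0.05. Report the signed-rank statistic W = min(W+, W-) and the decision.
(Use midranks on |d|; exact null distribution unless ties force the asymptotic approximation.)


Step 1: Drop any zero differences (none here) and take |d_i|.
|d| = [2, 7, 5, 3, 6, 4, 3, 5, 4]
Step 2: Midrank |d_i| (ties get averaged ranks).
ranks: |2|->1, |7|->9, |5|->6.5, |3|->2.5, |6|->8, |4|->4.5, |3|->2.5, |5|->6.5, |4|->4.5
Step 3: Attach original signs; sum ranks with positive sign and with negative sign.
W+ = 1 + 2.5 + 8 + 2.5 = 14
W- = 9 + 6.5 + 4.5 + 6.5 + 4.5 = 31
(Check: W+ + W- = 45 should equal n(n+1)/2 = 45.)
Step 4: Test statistic W = min(W+, W-) = 14.
Step 5: Ties in |d|, so use the tie-corrected normal approximation.
        E[W] = n(n+1)/4 = 9*10/4 = 22.5.
        Tie groups: |d|=3 (t=2), |d|=4 (t=2), |d|=5 (t=2); sum(t^3 - t) = 18.
        Var[W] = n(n+1)(2n+1)/24 - sum(t^3-t)/48 = 1710/24 - 18/48 = 70.875.
        z = (W - E[W]) / sqrt(Var[W]) = (14 - 22.5) / 8.4187 = -1.0097.
        Two-sided p = 2*Phi(z) = 0.312661.
Step 6: alpha = 0.05. fail to reject H0.

W+ = 14, W- = 31, W = min = 14, p = 0.312661, fail to reject H0.
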